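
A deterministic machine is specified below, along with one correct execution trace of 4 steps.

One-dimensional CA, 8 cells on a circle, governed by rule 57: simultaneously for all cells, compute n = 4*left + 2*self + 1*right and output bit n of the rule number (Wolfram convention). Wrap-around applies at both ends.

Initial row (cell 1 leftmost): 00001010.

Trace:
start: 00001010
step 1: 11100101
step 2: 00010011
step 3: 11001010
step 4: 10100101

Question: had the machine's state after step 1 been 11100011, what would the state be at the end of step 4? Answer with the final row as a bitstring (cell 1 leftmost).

00101011

state after step 1 := 11100011
step 2: 00011010
step 3: 11010101
step 4: 00101011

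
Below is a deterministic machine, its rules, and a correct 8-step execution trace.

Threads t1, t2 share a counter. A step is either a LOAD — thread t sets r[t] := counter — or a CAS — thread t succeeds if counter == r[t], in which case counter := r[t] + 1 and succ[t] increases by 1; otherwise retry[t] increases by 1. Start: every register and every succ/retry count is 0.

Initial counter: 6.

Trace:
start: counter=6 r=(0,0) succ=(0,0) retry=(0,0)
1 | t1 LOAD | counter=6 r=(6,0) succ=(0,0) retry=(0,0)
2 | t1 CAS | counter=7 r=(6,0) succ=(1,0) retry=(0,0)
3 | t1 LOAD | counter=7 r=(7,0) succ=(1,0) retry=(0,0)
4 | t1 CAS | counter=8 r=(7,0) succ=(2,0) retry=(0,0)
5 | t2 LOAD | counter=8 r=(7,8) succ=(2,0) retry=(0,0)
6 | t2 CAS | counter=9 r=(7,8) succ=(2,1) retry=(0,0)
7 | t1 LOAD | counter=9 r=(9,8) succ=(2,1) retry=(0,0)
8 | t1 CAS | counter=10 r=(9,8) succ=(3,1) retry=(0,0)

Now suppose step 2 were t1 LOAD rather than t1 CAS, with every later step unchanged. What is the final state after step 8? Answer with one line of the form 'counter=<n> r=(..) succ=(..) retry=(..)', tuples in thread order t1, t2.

counter=9 r=(8,7) succ=(2,1) retry=(0,0)

(re-executing from step 2 with the substitution; state before step 2: counter=6 r=(6,0) succ=(0,0) retry=(0,0))
2 | t1 LOAD | counter=6 r=(6,0) succ=(0,0) retry=(0,0)
3 | t1 LOAD | counter=6 r=(6,0) succ=(0,0) retry=(0,0)
4 | t1 CAS | counter=7 r=(6,0) succ=(1,0) retry=(0,0)
5 | t2 LOAD | counter=7 r=(6,7) succ=(1,0) retry=(0,0)
6 | t2 CAS | counter=8 r=(6,7) succ=(1,1) retry=(0,0)
7 | t1 LOAD | counter=8 r=(8,7) succ=(1,1) retry=(0,0)
8 | t1 CAS | counter=9 r=(8,7) succ=(2,1) retry=(0,0)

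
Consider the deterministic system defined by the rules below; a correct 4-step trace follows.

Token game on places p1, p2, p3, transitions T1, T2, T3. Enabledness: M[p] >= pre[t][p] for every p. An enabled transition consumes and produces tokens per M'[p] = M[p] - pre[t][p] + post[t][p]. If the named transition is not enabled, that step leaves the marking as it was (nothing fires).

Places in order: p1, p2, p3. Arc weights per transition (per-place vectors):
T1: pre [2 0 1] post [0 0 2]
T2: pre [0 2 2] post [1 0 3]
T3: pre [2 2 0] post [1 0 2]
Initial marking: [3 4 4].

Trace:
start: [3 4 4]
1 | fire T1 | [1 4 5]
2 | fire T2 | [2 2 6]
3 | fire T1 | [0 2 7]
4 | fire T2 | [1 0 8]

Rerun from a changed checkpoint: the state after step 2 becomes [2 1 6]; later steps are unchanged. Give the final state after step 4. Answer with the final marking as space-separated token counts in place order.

state after step 2 := [2 1 6]
3 | fire T1 | [0 1 7]
4 | fire T2 | [0 1 7]

0 1 7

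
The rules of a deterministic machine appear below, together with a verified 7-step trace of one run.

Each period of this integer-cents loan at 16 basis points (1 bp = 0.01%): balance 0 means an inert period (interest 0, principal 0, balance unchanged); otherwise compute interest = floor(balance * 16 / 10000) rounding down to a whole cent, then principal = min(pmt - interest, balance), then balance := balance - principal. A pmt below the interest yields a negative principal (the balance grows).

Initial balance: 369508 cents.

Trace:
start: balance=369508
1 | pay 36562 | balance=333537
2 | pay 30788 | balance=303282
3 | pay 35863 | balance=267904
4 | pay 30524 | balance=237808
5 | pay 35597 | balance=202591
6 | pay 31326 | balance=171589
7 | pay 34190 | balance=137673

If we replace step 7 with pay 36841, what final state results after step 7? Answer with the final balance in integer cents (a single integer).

(re-executing from step 7 with the substitution; state before step 7: balance=171589)
7 | pay 36841 | balance=135022

135022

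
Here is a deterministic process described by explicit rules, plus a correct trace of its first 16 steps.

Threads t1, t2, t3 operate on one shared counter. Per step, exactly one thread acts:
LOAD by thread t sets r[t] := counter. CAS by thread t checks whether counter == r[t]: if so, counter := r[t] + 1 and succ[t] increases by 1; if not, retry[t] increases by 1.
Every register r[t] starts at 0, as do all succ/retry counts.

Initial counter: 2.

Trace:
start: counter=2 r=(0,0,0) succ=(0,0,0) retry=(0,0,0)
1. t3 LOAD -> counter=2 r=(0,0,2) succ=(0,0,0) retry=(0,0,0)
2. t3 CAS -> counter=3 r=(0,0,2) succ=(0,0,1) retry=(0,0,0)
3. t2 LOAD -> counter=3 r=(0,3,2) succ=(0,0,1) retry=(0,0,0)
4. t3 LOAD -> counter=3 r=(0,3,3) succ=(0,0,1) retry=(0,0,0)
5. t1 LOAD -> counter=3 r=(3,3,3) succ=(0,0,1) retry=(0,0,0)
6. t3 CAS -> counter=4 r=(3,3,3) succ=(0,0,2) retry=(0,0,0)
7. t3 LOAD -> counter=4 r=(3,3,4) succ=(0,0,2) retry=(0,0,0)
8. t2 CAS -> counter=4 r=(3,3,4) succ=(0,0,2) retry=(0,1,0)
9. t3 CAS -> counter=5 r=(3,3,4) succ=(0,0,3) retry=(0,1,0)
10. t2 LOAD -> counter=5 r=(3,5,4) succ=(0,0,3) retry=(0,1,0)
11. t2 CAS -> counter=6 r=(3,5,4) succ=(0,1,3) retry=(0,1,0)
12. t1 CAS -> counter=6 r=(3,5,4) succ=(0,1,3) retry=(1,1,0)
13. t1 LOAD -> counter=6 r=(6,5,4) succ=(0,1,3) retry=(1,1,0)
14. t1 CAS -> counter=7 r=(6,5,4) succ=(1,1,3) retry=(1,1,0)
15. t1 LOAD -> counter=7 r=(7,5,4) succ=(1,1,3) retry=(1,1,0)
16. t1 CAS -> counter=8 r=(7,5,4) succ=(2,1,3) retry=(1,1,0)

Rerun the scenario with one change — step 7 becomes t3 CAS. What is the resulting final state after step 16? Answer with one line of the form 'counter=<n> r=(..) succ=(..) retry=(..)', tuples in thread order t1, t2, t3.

(re-executing from step 7 with the substitution; state before step 7: counter=4 r=(3,3,3) succ=(0,0,2) retry=(0,0,0))
7. t3 CAS -> counter=4 r=(3,3,3) succ=(0,0,2) retry=(0,0,1)
8. t2 CAS -> counter=4 r=(3,3,3) succ=(0,0,2) retry=(0,1,1)
9. t3 CAS -> counter=4 r=(3,3,3) succ=(0,0,2) retry=(0,1,2)
10. t2 LOAD -> counter=4 r=(3,4,3) succ=(0,0,2) retry=(0,1,2)
11. t2 CAS -> counter=5 r=(3,4,3) succ=(0,1,2) retry=(0,1,2)
12. t1 CAS -> counter=5 r=(3,4,3) succ=(0,1,2) retry=(1,1,2)
13. t1 LOAD -> counter=5 r=(5,4,3) succ=(0,1,2) retry=(1,1,2)
14. t1 CAS -> counter=6 r=(5,4,3) succ=(1,1,2) retry=(1,1,2)
15. t1 LOAD -> counter=6 r=(6,4,3) succ=(1,1,2) retry=(1,1,2)
16. t1 CAS -> counter=7 r=(6,4,3) succ=(2,1,2) retry=(1,1,2)

counter=7 r=(6,4,3) succ=(2,1,2) retry=(1,1,2)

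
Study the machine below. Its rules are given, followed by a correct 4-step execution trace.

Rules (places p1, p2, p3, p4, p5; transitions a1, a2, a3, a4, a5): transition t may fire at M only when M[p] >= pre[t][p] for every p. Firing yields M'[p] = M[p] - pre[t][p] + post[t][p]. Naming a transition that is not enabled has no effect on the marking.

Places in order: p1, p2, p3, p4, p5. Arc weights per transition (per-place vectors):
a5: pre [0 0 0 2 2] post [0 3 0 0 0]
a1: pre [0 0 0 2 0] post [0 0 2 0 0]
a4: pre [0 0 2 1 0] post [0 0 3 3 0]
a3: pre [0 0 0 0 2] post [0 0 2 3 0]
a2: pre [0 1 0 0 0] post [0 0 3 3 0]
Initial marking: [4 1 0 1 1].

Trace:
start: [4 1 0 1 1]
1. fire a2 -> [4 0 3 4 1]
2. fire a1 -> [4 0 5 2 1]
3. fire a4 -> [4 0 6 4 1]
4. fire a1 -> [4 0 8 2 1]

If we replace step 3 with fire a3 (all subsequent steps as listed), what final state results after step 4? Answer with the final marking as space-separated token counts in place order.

(re-executing from step 3 with the substitution; state before step 3: [4 0 5 2 1])
3. fire a3 -> [4 0 5 2 1]
4. fire a1 -> [4 0 7 0 1]

4 0 7 0 1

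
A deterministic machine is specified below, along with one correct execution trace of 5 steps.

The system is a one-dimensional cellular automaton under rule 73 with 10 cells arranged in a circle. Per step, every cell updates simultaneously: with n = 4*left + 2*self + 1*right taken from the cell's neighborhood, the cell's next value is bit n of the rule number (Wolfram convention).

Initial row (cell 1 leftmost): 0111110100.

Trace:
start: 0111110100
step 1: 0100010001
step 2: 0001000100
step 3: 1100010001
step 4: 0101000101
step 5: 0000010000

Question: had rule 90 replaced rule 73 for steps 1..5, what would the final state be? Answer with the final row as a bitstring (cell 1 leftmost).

(re-executing steps 1..5 under rule 90; state before step 1: 0111110100)
step 1: 1100010010
step 2: 1110101100
step 3: 1010001111
step 4: 1001011000
step 5: 0110011101

0110011101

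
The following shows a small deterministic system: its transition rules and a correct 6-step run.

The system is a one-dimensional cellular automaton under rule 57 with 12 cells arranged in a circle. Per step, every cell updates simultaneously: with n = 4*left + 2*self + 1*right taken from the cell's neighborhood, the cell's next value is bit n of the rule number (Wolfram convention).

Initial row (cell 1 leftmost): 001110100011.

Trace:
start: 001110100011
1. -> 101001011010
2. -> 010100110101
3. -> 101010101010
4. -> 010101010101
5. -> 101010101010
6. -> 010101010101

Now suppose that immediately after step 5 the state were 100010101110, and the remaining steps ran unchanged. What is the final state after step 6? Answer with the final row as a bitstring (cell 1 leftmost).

011001011001

state after step 5 := 100010101110
6. -> 011001011001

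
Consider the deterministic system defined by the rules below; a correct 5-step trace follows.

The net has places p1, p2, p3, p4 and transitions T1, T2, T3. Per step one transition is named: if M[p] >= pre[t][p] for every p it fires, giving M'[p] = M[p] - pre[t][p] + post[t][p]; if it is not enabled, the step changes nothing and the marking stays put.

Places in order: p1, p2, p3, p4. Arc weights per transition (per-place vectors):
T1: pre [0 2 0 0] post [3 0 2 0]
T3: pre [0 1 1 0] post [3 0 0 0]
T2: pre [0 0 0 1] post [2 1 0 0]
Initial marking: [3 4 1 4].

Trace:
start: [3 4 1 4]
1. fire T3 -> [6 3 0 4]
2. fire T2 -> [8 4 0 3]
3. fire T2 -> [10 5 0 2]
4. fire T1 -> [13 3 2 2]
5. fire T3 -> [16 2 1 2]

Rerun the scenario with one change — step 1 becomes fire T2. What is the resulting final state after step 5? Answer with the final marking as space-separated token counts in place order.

(re-executing from step 1 with the substitution; state before step 1: [3 4 1 4])
1. fire T2 -> [5 5 1 3]
2. fire T2 -> [7 6 1 2]
3. fire T2 -> [9 7 1 1]
4. fire T1 -> [12 5 3 1]
5. fire T3 -> [15 4 2 1]

15 4 2 1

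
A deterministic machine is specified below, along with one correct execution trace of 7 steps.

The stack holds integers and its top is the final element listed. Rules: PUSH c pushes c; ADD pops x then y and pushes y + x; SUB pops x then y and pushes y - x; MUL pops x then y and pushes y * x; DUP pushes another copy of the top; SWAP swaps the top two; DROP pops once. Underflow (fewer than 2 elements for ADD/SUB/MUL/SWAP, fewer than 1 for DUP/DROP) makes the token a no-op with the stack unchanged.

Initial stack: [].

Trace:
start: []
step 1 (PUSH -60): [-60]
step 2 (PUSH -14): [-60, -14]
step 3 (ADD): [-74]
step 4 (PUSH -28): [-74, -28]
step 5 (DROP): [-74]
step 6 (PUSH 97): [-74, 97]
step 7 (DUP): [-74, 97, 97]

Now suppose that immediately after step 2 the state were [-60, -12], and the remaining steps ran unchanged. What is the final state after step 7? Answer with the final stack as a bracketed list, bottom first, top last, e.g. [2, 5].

[-72, 97, 97]

state after step 2 := [-60, -12]
step 3 (ADD): [-72]
step 4 (PUSH -28): [-72, -28]
step 5 (DROP): [-72]
step 6 (PUSH 97): [-72, 97]
step 7 (DUP): [-72, 97, 97]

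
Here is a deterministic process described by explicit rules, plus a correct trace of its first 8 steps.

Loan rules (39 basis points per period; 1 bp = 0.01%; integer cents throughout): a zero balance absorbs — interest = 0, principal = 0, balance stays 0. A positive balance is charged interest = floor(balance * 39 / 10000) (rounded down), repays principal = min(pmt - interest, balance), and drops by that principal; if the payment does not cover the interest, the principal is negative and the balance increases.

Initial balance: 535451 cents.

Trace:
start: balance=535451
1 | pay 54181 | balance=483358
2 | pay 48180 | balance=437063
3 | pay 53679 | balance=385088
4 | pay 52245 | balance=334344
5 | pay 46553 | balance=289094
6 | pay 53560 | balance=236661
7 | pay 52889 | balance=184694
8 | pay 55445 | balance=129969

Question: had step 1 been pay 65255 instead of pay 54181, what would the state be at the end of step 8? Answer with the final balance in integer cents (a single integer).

(re-executing from step 1 with the substitution; state before step 1: balance=535451)
1 | pay 65255 | balance=472284
2 | pay 48180 | balance=425945
3 | pay 53679 | balance=373927
4 | pay 52245 | balance=323140
5 | pay 46553 | balance=277847
6 | pay 53560 | balance=225370
7 | pay 52889 | balance=173359
8 | pay 55445 | balance=118590

118590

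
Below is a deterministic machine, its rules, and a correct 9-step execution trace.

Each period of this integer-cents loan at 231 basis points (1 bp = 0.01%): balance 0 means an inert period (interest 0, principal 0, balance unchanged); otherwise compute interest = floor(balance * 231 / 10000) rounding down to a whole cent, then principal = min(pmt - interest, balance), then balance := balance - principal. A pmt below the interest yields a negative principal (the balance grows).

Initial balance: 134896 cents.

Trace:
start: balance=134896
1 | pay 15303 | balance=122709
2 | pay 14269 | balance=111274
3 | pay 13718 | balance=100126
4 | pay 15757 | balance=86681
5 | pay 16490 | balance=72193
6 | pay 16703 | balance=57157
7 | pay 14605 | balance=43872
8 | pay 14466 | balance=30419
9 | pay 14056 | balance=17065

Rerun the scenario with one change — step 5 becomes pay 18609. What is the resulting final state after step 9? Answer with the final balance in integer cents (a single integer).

14744

(re-executing from step 5 with the substitution; state before step 5: balance=86681)
5 | pay 18609 | balance=70074
6 | pay 16703 | balance=54989
7 | pay 14605 | balance=41654
8 | pay 14466 | balance=28150
9 | pay 14056 | balance=14744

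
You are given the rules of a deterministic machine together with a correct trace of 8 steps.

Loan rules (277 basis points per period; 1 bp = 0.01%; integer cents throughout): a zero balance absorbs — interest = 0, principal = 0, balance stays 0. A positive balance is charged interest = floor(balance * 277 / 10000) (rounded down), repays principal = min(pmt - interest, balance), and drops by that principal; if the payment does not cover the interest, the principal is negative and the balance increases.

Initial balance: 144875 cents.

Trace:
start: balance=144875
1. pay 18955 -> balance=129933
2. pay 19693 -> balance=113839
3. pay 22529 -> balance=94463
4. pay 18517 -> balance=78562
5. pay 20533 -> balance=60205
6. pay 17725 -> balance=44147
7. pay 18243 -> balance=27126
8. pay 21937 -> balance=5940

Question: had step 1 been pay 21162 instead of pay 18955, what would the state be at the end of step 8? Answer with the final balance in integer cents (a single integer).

(re-executing from step 1 with the substitution; state before step 1: balance=144875)
1. pay 21162 -> balance=127726
2. pay 19693 -> balance=111571
3. pay 22529 -> balance=92132
4. pay 18517 -> balance=76167
5. pay 20533 -> balance=57743
6. pay 17725 -> balance=41617
7. pay 18243 -> balance=24526
8. pay 21937 -> balance=3268

3268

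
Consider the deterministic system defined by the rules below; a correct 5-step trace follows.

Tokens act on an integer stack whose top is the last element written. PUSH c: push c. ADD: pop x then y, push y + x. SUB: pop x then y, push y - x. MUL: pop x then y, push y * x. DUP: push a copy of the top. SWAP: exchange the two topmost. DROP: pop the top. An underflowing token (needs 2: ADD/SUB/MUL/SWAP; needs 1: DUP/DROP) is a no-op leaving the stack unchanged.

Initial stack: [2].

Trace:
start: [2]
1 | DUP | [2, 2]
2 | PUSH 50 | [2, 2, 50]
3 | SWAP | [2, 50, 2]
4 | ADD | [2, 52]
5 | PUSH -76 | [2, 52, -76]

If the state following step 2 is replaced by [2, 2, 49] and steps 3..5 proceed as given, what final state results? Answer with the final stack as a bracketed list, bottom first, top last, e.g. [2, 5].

[2, 51, -76]

state after step 2 := [2, 2, 49]
3 | SWAP | [2, 49, 2]
4 | ADD | [2, 51]
5 | PUSH -76 | [2, 51, -76]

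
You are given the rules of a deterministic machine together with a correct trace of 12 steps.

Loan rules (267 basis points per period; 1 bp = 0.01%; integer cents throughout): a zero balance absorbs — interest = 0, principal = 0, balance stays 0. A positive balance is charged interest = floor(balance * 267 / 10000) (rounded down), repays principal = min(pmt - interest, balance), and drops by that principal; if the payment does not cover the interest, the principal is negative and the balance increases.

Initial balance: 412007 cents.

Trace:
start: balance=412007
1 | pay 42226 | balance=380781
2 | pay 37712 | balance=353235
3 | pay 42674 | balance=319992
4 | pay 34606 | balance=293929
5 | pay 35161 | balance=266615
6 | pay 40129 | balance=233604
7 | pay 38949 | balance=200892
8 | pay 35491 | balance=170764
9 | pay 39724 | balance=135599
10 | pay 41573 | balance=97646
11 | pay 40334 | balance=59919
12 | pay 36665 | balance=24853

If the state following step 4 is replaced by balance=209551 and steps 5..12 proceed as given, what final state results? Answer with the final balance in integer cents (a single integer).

0

state after step 4 := balance=209551
5 | pay 35161 | balance=179985
6 | pay 40129 | balance=144661
7 | pay 38949 | balance=109574
8 | pay 35491 | balance=77008
9 | pay 39724 | balance=39340
10 | pay 41573 | balance=0
11 | pay 40334 | balance=0
12 | pay 36665 | balance=0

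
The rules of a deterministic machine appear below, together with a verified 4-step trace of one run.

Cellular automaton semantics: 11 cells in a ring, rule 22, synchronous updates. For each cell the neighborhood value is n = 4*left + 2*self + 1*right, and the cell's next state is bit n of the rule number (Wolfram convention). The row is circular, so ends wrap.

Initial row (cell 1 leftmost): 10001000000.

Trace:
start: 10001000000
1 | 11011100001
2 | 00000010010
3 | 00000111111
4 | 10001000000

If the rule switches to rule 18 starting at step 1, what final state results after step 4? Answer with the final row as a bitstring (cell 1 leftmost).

(re-executing steps 1..4 under rule 18; state before step 1: 10001000000)
1 | 01010100001
2 | 00000010010
3 | 00000101101
4 | 10001000000

10001000000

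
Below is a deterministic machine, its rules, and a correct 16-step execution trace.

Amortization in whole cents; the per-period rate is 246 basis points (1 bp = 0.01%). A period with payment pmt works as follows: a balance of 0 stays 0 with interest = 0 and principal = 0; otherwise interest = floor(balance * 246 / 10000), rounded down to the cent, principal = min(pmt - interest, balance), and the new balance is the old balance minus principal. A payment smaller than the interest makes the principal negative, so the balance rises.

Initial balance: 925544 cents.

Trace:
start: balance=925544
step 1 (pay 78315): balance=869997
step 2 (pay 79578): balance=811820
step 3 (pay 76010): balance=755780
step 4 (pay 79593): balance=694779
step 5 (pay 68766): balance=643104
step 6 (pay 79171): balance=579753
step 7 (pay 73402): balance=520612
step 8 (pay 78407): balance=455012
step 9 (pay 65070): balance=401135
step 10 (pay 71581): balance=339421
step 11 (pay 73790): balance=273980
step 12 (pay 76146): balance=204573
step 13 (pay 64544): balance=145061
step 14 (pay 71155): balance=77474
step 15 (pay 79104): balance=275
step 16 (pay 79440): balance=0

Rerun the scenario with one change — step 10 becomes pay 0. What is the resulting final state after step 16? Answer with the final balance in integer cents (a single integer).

(re-executing from step 10 with the substitution; state before step 10: balance=401135)
step 10 (pay 0): balance=411002
step 11 (pay 73790): balance=347322
step 12 (pay 76146): balance=279720
step 13 (pay 64544): balance=222057
step 14 (pay 71155): balance=156364
step 15 (pay 79104): balance=81106
step 16 (pay 79440): balance=3661

3661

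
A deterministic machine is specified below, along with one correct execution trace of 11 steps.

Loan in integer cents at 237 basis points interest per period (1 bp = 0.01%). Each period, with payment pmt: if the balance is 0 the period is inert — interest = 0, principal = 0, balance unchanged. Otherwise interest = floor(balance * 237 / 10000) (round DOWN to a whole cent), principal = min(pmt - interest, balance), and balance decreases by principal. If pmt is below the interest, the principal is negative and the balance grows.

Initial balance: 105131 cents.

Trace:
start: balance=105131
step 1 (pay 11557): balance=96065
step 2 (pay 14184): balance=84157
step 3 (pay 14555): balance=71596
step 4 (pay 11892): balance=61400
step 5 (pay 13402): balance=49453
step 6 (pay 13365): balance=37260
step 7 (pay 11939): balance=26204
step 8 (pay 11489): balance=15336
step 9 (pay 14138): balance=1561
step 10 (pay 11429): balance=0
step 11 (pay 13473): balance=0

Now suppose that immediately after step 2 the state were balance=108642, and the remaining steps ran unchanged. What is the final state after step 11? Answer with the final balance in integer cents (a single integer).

state after step 2 := balance=108642
step 3 (pay 14555): balance=96661
step 4 (pay 11892): balance=87059
step 5 (pay 13402): balance=75720
step 6 (pay 13365): balance=64149
step 7 (pay 11939): balance=53730
step 8 (pay 11489): balance=43514
step 9 (pay 14138): balance=30407
step 10 (pay 11429): balance=19698
step 11 (pay 13473): balance=6691

6691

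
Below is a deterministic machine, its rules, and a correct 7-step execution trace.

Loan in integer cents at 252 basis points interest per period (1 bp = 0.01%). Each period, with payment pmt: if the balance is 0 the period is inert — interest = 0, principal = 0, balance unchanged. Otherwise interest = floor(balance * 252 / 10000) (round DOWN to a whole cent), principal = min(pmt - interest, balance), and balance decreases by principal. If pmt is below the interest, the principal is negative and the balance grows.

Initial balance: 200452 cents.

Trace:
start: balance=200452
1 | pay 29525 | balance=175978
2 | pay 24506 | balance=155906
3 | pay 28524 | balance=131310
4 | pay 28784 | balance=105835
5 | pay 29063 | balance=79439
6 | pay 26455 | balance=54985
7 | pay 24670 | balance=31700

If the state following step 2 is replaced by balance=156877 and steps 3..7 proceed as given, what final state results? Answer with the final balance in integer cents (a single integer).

state after step 2 := balance=156877
3 | pay 28524 | balance=132306
4 | pay 28784 | balance=106856
5 | pay 29063 | balance=80485
6 | pay 26455 | balance=56058
7 | pay 24670 | balance=32800

32800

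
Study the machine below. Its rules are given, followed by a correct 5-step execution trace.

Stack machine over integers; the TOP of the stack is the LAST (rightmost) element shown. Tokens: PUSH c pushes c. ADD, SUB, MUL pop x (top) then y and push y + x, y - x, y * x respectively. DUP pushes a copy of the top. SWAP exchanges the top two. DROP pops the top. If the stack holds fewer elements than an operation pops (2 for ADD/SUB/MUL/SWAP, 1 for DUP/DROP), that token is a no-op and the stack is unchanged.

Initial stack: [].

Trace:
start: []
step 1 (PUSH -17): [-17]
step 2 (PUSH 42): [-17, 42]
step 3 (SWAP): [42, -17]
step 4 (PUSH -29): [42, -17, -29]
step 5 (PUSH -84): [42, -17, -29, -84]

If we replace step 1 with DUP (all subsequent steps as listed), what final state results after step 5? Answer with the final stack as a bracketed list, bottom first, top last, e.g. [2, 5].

(re-executing from step 1 with the substitution; state before step 1: [])
step 1 (DUP): []
step 2 (PUSH 42): [42]
step 3 (SWAP): [42]
step 4 (PUSH -29): [42, -29]
step 5 (PUSH -84): [42, -29, -84]

[42, -29, -84]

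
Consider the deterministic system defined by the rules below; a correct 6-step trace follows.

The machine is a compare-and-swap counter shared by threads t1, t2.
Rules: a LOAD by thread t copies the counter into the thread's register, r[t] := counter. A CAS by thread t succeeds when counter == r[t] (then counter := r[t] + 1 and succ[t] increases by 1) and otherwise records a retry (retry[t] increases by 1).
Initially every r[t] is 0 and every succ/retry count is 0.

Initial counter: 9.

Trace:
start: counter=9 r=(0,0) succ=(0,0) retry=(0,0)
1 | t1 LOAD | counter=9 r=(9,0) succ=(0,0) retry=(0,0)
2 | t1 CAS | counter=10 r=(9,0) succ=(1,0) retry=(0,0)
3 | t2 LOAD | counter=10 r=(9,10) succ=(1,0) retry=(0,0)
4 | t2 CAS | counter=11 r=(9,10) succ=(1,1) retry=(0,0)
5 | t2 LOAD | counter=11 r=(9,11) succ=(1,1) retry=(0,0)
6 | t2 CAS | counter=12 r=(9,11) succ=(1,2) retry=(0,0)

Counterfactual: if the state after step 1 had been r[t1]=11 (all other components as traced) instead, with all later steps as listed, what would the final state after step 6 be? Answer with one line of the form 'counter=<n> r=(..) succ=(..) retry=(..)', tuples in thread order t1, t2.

state after step 1 := counter=9 r=(11,0) succ=(0,0) retry=(0,0)
2 | t1 CAS | counter=9 r=(11,0) succ=(0,0) retry=(1,0)
3 | t2 LOAD | counter=9 r=(11,9) succ=(0,0) retry=(1,0)
4 | t2 CAS | counter=10 r=(11,9) succ=(0,1) retry=(1,0)
5 | t2 LOAD | counter=10 r=(11,10) succ=(0,1) retry=(1,0)
6 | t2 CAS | counter=11 r=(11,10) succ=(0,2) retry=(1,0)

counter=11 r=(11,10) succ=(0,2) retry=(1,0)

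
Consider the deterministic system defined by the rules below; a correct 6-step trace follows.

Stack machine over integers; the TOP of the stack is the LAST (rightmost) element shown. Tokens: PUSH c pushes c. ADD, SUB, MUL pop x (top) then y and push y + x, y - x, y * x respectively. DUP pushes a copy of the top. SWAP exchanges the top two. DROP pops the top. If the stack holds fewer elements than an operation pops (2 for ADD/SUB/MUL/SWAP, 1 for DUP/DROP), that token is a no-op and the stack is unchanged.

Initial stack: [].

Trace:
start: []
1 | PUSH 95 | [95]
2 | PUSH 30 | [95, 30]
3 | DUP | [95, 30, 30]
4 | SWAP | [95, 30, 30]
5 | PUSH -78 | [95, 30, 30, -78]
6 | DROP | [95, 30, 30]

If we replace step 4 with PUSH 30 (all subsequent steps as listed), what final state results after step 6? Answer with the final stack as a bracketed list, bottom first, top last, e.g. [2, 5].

(re-executing from step 4 with the substitution; state before step 4: [95, 30, 30])
4 | PUSH 30 | [95, 30, 30, 30]
5 | PUSH -78 | [95, 30, 30, 30, -78]
6 | DROP | [95, 30, 30, 30]

[95, 30, 30, 30]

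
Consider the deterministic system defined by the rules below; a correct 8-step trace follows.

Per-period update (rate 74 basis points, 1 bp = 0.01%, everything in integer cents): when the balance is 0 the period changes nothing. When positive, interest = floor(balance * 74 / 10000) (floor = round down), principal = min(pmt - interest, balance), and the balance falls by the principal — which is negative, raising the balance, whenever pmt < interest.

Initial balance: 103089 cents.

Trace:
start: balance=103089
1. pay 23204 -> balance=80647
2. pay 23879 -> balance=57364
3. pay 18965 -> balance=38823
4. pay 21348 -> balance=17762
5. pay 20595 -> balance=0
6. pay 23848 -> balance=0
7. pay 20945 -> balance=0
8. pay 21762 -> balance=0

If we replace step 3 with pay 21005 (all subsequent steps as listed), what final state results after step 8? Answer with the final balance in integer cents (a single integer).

0

(re-executing from step 3 with the substitution; state before step 3: balance=57364)
3. pay 21005 -> balance=36783
4. pay 21348 -> balance=15707
5. pay 20595 -> balance=0
6. pay 23848 -> balance=0
7. pay 20945 -> balance=0
8. pay 21762 -> balance=0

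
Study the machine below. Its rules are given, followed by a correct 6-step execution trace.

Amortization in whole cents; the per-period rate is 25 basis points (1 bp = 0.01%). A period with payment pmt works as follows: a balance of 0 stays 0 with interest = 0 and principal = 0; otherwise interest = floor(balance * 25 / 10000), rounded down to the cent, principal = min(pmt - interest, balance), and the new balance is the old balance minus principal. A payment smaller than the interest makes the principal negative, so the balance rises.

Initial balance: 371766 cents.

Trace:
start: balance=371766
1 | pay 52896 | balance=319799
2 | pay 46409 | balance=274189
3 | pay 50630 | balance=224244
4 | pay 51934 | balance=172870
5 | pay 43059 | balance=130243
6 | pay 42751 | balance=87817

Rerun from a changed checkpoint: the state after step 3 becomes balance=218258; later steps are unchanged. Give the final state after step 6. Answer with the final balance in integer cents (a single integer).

81786

state after step 3 := balance=218258
4 | pay 51934 | balance=166869
5 | pay 43059 | balance=124227
6 | pay 42751 | balance=81786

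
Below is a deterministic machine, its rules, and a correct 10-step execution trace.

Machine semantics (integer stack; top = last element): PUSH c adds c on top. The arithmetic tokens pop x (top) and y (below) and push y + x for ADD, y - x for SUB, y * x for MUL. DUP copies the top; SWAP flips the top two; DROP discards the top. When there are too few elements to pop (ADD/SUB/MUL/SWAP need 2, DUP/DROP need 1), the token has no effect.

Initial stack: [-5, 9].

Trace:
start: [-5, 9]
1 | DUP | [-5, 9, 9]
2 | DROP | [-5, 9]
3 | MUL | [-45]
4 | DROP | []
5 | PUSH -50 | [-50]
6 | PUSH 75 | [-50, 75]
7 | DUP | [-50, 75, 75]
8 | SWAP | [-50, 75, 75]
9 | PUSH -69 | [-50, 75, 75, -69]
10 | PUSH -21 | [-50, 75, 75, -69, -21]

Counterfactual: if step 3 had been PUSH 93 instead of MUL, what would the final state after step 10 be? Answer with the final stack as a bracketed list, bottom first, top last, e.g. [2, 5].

[-5, 9, -50, 75, 75, -69, -21]

(re-executing from step 3 with the substitution; state before step 3: [-5, 9])
3 | PUSH 93 | [-5, 9, 93]
4 | DROP | [-5, 9]
5 | PUSH -50 | [-5, 9, -50]
6 | PUSH 75 | [-5, 9, -50, 75]
7 | DUP | [-5, 9, -50, 75, 75]
8 | SWAP | [-5, 9, -50, 75, 75]
9 | PUSH -69 | [-5, 9, -50, 75, 75, -69]
10 | PUSH -21 | [-5, 9, -50, 75, 75, -69, -21]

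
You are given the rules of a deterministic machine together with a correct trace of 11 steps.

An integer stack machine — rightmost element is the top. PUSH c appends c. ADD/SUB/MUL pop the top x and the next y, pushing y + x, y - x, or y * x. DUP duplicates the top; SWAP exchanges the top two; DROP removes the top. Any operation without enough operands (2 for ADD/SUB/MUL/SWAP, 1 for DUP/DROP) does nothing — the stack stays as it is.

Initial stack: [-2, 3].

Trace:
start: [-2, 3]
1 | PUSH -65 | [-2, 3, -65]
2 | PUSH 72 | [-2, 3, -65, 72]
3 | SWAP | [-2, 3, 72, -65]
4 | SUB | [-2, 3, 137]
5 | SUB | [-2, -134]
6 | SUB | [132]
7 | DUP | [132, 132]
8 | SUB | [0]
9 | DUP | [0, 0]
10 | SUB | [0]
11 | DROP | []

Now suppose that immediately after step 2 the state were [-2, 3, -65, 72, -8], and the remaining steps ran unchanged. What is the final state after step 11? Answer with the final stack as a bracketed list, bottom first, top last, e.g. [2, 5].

state after step 2 := [-2, 3, -65, 72, -8]
3 | SWAP | [-2, 3, -65, -8, 72]
4 | SUB | [-2, 3, -65, -80]
5 | SUB | [-2, 3, 15]
6 | SUB | [-2, -12]
7 | DUP | [-2, -12, -12]
8 | SUB | [-2, 0]
9 | DUP | [-2, 0, 0]
10 | SUB | [-2, 0]
11 | DROP | [-2]

[-2]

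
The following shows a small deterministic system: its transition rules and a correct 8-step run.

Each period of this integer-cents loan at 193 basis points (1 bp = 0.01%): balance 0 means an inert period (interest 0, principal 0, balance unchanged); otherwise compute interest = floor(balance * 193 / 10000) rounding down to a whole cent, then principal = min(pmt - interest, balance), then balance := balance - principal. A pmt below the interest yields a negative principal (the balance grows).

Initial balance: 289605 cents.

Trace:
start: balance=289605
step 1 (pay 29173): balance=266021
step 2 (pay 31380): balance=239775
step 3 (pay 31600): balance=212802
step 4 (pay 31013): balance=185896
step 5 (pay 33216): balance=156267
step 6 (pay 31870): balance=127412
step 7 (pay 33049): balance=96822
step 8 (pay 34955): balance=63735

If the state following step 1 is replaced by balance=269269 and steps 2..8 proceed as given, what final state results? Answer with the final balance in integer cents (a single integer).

67448

state after step 1 := balance=269269
step 2 (pay 31380): balance=243085
step 3 (pay 31600): balance=216176
step 4 (pay 31013): balance=189335
step 5 (pay 33216): balance=159773
step 6 (pay 31870): balance=130986
step 7 (pay 33049): balance=100465
step 8 (pay 34955): balance=67448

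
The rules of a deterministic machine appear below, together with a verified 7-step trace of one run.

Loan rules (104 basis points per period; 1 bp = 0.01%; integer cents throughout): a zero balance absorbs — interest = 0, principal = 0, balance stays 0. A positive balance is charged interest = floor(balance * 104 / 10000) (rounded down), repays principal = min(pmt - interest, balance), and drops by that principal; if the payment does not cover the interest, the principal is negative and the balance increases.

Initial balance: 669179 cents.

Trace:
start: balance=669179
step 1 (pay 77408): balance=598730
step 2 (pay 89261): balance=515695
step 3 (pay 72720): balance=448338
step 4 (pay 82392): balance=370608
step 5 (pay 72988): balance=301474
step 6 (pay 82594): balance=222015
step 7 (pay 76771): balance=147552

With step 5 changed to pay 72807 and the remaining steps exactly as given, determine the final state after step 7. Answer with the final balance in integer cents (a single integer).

(re-executing from step 5 with the substitution; state before step 5: balance=370608)
step 5 (pay 72807): balance=301655
step 6 (pay 82594): balance=222198
step 7 (pay 76771): balance=147737

147737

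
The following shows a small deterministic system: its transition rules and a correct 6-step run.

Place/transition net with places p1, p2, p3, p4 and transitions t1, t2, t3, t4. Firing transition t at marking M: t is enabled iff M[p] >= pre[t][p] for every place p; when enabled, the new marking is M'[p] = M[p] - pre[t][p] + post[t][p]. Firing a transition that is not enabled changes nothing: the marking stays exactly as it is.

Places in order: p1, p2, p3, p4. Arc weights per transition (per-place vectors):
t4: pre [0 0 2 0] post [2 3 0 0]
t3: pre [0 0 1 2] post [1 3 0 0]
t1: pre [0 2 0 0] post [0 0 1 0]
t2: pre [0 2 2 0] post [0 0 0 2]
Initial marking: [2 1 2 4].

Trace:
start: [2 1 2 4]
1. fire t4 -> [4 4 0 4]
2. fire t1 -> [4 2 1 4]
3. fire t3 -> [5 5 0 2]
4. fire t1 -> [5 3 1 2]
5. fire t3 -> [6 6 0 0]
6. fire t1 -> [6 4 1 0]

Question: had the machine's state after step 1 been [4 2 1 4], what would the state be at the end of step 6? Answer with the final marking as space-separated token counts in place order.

state after step 1 := [4 2 1 4]
2. fire t1 -> [4 0 2 4]
3. fire t3 -> [5 3 1 2]
4. fire t1 -> [5 1 2 2]
5. fire t3 -> [6 4 1 0]
6. fire t1 -> [6 2 2 0]

6 2 2 0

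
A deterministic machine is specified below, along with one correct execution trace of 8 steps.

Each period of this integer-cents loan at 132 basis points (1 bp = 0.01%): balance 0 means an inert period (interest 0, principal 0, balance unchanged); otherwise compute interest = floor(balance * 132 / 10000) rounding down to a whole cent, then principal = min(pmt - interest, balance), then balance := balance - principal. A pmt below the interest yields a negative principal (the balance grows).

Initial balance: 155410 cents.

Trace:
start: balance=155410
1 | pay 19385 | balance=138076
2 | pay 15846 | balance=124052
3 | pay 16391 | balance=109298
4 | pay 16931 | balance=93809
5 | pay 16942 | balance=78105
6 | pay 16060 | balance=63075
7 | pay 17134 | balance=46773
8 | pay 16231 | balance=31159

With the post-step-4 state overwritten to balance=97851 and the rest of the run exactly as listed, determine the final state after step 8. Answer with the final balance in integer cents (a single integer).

state after step 4 := balance=97851
5 | pay 16942 | balance=82200
6 | pay 16060 | balance=67225
7 | pay 17134 | balance=50978
8 | pay 16231 | balance=35419

35419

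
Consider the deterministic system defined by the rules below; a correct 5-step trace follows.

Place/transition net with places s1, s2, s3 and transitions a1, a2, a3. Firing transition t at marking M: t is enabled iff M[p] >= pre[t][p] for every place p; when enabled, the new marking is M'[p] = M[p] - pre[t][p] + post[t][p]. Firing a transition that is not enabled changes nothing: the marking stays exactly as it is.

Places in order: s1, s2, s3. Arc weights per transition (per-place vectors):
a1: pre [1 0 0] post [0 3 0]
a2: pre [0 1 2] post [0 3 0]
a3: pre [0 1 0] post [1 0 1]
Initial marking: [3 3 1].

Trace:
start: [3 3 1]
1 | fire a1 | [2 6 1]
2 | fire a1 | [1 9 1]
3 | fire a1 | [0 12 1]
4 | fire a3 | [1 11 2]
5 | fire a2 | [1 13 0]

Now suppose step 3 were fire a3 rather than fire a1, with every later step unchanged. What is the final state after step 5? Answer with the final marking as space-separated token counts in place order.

3 9 1

(re-executing from step 3 with the substitution; state before step 3: [1 9 1])
3 | fire a3 | [2 8 2]
4 | fire a3 | [3 7 3]
5 | fire a2 | [3 9 1]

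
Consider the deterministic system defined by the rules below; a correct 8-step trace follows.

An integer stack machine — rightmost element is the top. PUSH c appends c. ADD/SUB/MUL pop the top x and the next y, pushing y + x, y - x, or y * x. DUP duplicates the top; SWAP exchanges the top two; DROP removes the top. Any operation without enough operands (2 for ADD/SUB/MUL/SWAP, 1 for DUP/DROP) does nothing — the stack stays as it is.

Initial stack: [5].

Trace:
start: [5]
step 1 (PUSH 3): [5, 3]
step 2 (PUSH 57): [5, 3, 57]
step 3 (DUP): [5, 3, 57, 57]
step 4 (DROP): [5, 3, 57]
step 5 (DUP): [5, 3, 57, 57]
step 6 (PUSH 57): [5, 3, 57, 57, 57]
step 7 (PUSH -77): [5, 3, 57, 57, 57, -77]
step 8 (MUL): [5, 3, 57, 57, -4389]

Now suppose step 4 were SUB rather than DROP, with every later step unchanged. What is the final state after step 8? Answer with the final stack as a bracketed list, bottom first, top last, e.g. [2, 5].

(re-executing from step 4 with the substitution; state before step 4: [5, 3, 57, 57])
step 4 (SUB): [5, 3, 0]
step 5 (DUP): [5, 3, 0, 0]
step 6 (PUSH 57): [5, 3, 0, 0, 57]
step 7 (PUSH -77): [5, 3, 0, 0, 57, -77]
step 8 (MUL): [5, 3, 0, 0, -4389]

[5, 3, 0, 0, -4389]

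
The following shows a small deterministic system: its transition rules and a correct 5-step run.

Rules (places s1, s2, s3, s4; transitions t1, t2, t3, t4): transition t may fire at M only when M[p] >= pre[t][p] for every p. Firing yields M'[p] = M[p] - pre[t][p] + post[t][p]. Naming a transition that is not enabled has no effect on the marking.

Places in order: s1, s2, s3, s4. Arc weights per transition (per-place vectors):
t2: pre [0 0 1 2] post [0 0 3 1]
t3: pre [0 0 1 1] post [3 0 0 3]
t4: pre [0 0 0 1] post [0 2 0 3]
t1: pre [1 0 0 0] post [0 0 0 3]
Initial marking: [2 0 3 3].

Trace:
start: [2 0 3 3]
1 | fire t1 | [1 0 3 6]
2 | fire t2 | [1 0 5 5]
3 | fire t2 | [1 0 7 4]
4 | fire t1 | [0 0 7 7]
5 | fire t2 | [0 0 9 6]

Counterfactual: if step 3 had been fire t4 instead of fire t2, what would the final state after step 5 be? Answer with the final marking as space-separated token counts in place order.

(re-executing from step 3 with the substitution; state before step 3: [1 0 5 5])
3 | fire t4 | [1 2 5 7]
4 | fire t1 | [0 2 5 10]
5 | fire t2 | [0 2 7 9]

0 2 7 9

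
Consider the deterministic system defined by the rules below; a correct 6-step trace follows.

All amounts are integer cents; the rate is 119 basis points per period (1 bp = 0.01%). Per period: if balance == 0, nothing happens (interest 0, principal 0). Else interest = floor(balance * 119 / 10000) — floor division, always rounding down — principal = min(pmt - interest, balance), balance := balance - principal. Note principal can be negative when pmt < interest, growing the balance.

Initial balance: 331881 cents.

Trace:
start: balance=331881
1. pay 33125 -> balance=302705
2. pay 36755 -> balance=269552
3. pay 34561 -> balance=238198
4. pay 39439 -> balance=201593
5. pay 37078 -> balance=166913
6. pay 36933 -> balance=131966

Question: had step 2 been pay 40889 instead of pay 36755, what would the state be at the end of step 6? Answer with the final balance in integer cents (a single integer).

127632

(re-executing from step 2 with the substitution; state before step 2: balance=302705)
2. pay 40889 -> balance=265418
3. pay 34561 -> balance=234015
4. pay 39439 -> balance=197360
5. pay 37078 -> balance=162630
6. pay 36933 -> balance=127632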